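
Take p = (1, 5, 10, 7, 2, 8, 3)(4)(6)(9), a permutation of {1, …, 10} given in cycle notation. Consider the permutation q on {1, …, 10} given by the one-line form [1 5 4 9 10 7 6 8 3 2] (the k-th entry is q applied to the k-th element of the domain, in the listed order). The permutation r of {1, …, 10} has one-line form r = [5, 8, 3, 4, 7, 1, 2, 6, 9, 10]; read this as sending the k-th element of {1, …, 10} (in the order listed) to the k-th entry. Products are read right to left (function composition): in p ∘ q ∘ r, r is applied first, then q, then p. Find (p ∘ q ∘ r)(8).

2

Apply the permutations in order: r(8) = 6, then q(6) = 7, then p(7) = 2. So (p ∘ q ∘ r)(8) = 2.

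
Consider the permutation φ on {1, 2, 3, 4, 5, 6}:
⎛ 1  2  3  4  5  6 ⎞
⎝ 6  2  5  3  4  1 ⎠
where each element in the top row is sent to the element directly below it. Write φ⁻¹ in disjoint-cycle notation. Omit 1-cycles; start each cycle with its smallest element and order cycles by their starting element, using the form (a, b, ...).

The cycle decomposition of φ is (1, 6)(3, 5, 4).
Reversing each cycle (and rotating so the smallest element leads) gives φ⁻¹ = (1, 6)(3, 4, 5).

(1, 6)(3, 4, 5)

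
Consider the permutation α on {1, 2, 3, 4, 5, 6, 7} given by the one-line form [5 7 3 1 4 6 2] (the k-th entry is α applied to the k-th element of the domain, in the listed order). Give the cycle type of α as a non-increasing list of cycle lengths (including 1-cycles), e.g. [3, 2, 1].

[3, 2, 1, 1]

The disjoint cycles are (1 5 4)(2 7)(3)(6), with lengths 3, 2, 1, 1 in non-increasing order.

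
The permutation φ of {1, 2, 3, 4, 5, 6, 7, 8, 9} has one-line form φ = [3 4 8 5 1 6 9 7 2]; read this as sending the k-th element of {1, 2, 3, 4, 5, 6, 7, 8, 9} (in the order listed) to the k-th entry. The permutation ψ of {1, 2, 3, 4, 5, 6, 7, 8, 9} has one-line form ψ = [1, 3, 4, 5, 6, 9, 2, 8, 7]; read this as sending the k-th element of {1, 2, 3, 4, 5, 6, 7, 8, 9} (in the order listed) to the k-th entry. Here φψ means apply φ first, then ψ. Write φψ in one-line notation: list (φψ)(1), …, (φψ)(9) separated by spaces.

4 5 8 6 1 9 7 2 3

(φψ)(x) = ψ(φ(x)). Computing each image: ψ(φ(1)) = ψ(3) = 4, ψ(φ(2)) = ψ(4) = 5, ψ(φ(3)) = ψ(8) = 8, ψ(φ(4)) = ψ(5) = 6, ψ(φ(5)) = ψ(1) = 1, ψ(φ(6)) = ψ(6) = 9, ψ(φ(7)) = ψ(9) = 7, ψ(φ(8)) = ψ(7) = 2, ψ(φ(9)) = ψ(2) = 3.
Hence φψ = [4 5 8 6 1 9 7 2 3].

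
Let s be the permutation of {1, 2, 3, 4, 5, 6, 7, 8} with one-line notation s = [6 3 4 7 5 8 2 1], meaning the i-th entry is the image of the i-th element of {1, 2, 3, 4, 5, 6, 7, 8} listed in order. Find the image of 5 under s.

5

5 is element number 5 of the domain, and entry number 5 of the one-line form is 5, so s(5) = 5.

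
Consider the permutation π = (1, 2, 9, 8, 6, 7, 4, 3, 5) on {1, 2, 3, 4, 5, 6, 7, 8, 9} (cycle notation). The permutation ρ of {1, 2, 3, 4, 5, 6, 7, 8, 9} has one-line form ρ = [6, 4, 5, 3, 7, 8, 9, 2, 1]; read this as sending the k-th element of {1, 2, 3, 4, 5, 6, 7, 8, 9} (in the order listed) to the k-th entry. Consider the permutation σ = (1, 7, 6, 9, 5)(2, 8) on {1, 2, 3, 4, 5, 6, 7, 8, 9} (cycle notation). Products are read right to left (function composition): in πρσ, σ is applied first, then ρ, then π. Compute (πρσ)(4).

(πρσ)(4) = π(ρ(σ(4))). σ(4) = 4, then ρ(4) = 3, then π(3) = 5, so the result is 5.

5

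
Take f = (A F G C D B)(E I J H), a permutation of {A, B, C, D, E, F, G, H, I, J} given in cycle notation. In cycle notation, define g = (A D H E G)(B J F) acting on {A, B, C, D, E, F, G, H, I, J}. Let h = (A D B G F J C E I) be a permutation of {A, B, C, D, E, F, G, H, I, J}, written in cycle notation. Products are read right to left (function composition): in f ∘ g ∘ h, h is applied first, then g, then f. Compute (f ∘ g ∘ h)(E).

J

Apply the permutations in order: h(E) = I, then g(I) = I, then f(I) = J. So (f ∘ g ∘ h)(E) = J.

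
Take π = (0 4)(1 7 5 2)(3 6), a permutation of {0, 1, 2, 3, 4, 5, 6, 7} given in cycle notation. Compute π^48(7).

7 lies in the 4-cycle (1 7 5 2).
Since the cycle has length 4, π^48 acts on it the same as π^0 (48 mod 4 = 0).
So π^48(7) = 7.

7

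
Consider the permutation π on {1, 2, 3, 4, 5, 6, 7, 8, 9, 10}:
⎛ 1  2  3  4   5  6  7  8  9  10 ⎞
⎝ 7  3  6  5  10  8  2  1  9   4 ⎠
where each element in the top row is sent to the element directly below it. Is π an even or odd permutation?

odd

In disjoint-cycle form the cycle lengths are 6, 3, 1.
A cycle of length ℓ contributes ℓ−1 transpositions, so π is a product of 5 + 2 = 7 transpositions — odd.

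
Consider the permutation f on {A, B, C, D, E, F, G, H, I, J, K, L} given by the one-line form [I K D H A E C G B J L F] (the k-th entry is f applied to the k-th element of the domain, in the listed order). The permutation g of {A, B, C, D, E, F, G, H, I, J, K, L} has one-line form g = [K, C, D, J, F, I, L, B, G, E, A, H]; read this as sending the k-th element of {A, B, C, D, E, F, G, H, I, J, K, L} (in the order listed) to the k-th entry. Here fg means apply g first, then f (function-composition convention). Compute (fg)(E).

g(E) = F, then f(F) = E; composing gives (fg)(E) = E.

E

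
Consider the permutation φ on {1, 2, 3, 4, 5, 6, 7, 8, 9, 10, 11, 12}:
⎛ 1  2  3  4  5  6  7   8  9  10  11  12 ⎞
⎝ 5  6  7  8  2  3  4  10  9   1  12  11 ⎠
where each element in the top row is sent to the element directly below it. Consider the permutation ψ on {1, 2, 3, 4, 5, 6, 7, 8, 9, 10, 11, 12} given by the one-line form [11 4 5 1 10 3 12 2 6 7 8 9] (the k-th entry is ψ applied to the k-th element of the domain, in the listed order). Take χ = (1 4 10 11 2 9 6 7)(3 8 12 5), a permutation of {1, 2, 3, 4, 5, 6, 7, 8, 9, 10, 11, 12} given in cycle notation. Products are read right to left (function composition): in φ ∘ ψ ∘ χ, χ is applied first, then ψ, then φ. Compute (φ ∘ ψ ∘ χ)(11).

8

Chase 11: χ(11) = 2; ψ(2) = 4; φ(4) = 8. Hence (φ ∘ ψ ∘ χ)(11) = 8.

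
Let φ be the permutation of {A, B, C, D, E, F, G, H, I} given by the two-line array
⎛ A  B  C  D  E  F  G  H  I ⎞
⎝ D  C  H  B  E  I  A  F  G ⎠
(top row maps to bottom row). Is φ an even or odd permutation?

odd

In disjoint-cycle form the cycle lengths are 8, 1.
A cycle is odd iff its length is even; φ has 1 even-length cycle, so sgn(φ) = (−1)^1 and φ is odd.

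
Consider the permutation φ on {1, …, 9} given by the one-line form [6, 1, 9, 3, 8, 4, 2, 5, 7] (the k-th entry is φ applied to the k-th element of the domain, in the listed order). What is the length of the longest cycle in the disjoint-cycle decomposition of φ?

Decomposing into disjoint cycles gives (1, 6, 4, 3, 9, 7, 2)(5, 8); the longest has length 7.

7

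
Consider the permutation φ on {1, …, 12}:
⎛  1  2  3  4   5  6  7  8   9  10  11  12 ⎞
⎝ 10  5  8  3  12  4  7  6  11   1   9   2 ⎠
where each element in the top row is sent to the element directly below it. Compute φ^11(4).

Tracing 4 → 3 → … returns to 4 after 4 steps, so 4 lies in a 4-cycle (3, 8, 6, 4).
On a 4-cycle, φ^4 is the identity, so φ^11 = φ^3 there (11 ≡ 3 mod 4).
Stepping 3 places around the cycle: 4 → 3 → 8 → 6.

6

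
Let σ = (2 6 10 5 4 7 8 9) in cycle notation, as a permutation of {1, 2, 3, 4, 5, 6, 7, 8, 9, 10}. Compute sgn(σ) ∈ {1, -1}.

The cycle lengths are 8, 1, 1.
A cycle of length ℓ contributes ℓ−1 transpositions, so σ is a product of 7 transpositions — odd.

-1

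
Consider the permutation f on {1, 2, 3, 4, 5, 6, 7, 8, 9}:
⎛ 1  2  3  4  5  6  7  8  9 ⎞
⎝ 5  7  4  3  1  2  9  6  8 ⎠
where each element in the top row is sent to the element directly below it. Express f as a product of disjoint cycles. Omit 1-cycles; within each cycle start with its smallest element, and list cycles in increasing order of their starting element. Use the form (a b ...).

Iterating f from 1 gives 1 → 5 → 1; that is the 2-cycle (1 5).
Repeating from the next unused element and collecting all non-trivial cycles gives (1 5)(2 7 9 8 6)(3 4).

(1 5)(2 7 9 8 6)(3 4)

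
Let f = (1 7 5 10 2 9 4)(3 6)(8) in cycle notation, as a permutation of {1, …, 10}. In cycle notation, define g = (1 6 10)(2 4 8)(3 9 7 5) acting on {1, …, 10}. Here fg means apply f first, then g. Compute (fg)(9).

(fg)(9) = g(f(9)). f(9) = 4, then g(4) = 8. So (fg)(9) = 8.

8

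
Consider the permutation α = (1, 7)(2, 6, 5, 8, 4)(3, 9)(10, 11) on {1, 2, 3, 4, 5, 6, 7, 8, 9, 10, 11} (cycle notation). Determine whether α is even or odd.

odd

The cycle lengths are 5, 2, 2, 2.
A cycle of length ℓ contributes ℓ−1 transpositions, so α is a product of 4 + 1 + 1 + 1 = 7 transpositions — odd.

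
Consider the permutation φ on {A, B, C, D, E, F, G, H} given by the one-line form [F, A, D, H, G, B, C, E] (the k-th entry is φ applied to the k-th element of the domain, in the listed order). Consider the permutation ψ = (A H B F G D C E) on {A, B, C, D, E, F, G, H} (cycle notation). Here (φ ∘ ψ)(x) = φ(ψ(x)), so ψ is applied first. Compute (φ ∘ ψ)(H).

A

(φ ∘ ψ)(H) = φ(ψ(H)). ψ(H) = B, then φ(B) = A. So (φ ∘ ψ)(H) = A.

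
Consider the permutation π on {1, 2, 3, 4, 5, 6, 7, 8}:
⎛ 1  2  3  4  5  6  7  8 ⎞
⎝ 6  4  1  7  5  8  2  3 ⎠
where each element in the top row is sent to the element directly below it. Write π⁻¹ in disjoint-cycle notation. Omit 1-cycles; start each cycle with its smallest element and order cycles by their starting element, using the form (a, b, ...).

(1, 3, 8, 6)(2, 7, 4)

The cycle decomposition of π is (1, 6, 8, 3)(2, 4, 7).
The inverse reverses every cycle; in canonical form, π⁻¹ = (1, 3, 8, 6)(2, 7, 4).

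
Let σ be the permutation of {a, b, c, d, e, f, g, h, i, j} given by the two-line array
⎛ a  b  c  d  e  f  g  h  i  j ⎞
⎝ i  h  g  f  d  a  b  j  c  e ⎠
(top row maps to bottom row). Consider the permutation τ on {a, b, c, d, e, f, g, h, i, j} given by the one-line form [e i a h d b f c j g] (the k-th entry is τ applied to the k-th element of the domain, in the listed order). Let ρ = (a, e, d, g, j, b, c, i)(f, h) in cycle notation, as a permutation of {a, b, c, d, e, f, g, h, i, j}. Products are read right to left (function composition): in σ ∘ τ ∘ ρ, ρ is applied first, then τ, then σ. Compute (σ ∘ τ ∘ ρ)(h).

Chase h: ρ(h) = f; τ(f) = b; σ(b) = h. Hence (σ ∘ τ ∘ ρ)(h) = h.

h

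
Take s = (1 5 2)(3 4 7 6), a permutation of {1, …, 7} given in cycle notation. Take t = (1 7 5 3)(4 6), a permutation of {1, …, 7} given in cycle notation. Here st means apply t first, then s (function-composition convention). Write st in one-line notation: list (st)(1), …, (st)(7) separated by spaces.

(st)(x) = s(t(x)). Computing each image: s(t(1)) = s(7) = 6, s(t(2)) = s(2) = 1, s(t(3)) = s(1) = 5, s(t(4)) = s(6) = 3, s(t(5)) = s(3) = 4, s(t(6)) = s(4) = 7, s(t(7)) = s(5) = 2.
Hence st = [6 1 5 3 4 7 2].

6 1 5 3 4 7 2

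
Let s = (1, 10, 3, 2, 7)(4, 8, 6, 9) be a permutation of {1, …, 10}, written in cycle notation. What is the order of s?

The cycle type of s is (5, 4, 1).
The order is lcm(5, 4) = 20.

20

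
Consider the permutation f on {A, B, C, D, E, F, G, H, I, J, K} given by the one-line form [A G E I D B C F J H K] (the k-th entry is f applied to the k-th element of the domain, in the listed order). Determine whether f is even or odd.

even

In disjoint-cycle form the cycle lengths are 9, 1, 1.
A cycle is odd iff its length is even; f has 0 even-length cycles, so sgn(f) = (−1)^0 and f is even.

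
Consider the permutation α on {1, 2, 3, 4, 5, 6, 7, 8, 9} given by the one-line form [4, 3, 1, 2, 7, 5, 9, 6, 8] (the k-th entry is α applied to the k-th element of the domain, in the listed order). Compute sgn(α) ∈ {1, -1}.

-1

In disjoint-cycle form the cycle lengths are 5, 4.
A cycle of length ℓ contributes ℓ−1 transpositions, so α is a product of 4 + 3 = 7 transpositions — odd.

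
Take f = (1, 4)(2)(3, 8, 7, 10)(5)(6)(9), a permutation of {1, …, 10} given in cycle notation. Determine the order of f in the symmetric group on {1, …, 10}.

4

The cycle type of f is (4, 2, 1, 1, 1, 1).
Since disjoint cycles commute, ord(f) = lcm(4, 2) = 4.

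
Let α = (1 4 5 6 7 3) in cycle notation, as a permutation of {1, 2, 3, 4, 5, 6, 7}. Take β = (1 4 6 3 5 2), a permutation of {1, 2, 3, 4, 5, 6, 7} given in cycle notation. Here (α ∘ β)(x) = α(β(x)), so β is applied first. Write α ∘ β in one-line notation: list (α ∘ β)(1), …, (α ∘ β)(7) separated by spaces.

For each element, apply β then α: 1 → 4 → 5; 2 → 1 → 4; 3 → 5 → 6; 4 → 6 → 7; 5 → 2 → 2; 6 → 3 → 1; 7 → 7 → 3.
So α ∘ β in one-line form is 5 4 6 7 2 1 3.

5 4 6 7 2 1 3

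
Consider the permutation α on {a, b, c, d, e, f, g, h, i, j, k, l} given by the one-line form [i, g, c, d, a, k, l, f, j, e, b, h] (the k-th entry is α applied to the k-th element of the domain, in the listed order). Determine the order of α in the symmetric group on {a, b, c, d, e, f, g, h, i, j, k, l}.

12

Writing α as disjoint cycles, the cycle lengths are 6, 4, 1, 1.
The order is lcm(6, 4) = 12.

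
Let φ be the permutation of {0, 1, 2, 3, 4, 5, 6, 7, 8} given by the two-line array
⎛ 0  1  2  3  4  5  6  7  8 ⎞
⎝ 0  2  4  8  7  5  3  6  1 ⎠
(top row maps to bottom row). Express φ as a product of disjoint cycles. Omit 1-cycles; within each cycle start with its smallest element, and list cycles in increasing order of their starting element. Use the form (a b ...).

(1 2 4 7 6 3 8)

Start at 1 and follow images: 1 → 2 → 4 → 7 → 6 → 3 → 8 → 1, giving the cycle (1 2 4 7 6 3 8).
Repeating from the next unused element and collecting all non-trivial cycles gives (1 2 4 7 6 3 8).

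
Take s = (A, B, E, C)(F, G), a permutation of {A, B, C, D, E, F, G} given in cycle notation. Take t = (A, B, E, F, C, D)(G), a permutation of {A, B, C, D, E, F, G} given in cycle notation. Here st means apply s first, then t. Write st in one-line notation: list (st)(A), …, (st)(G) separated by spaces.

E F B A D G C

(st)(x) = t(s(x)). Computing each image: t(s(A)) = t(B) = E, t(s(B)) = t(E) = F, t(s(C)) = t(A) = B, t(s(D)) = t(D) = A, t(s(E)) = t(C) = D, t(s(F)) = t(G) = G, t(s(G)) = t(F) = C.
Hence st = [E F B A D G C].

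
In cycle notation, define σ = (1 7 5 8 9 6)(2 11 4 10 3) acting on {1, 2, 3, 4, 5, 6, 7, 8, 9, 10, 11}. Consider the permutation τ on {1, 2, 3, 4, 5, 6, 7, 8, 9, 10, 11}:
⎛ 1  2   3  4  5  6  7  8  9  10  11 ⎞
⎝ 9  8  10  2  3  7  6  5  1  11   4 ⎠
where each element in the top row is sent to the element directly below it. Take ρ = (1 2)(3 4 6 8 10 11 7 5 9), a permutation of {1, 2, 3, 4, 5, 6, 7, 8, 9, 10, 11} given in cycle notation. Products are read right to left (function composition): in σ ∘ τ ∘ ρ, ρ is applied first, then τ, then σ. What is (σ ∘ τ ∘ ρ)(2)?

(σ ∘ τ ∘ ρ)(2) = σ(τ(ρ(2))). ρ(2) = 1, then τ(1) = 9, then σ(9) = 6, so the result is 6.

6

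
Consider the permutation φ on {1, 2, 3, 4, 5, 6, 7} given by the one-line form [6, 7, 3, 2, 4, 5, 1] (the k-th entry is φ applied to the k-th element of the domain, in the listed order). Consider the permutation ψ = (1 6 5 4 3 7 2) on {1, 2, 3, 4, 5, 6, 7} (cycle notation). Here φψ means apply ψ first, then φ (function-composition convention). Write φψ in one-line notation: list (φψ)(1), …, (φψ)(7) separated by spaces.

5 6 1 3 2 4 7

(φψ)(x) = φ(ψ(x)). Computing each image: φ(ψ(1)) = φ(6) = 5, φ(ψ(2)) = φ(1) = 6, φ(ψ(3)) = φ(7) = 1, φ(ψ(4)) = φ(3) = 3, φ(ψ(5)) = φ(4) = 2, φ(ψ(6)) = φ(5) = 4, φ(ψ(7)) = φ(2) = 7.
Hence φψ = [5 6 1 3 2 4 7].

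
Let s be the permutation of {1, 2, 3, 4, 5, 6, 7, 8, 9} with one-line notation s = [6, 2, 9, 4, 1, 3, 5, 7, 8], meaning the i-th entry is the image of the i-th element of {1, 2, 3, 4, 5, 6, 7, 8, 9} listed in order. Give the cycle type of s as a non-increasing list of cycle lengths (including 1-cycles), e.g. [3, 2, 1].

[7, 1, 1]

The disjoint cycles are (1, 6, 3, 9, 8, 7, 5)(2)(4), with lengths 7, 1, 1 in non-increasing order.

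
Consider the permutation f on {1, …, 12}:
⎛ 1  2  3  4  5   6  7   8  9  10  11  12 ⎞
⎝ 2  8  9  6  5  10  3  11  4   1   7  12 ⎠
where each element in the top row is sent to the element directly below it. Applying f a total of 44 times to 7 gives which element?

Tracing 7 → 3 → … returns to 7 after 10 steps, so 7 lies in a 10-cycle (1 2 8 11 7 3 9 4 6 10).
Powers repeat with period 10 on this cycle, and 44 mod 10 = 4, so f^44(7) = f^4(7).
Stepping 4 places around the cycle: 7 → 3 → 9 → 4 → 6.

6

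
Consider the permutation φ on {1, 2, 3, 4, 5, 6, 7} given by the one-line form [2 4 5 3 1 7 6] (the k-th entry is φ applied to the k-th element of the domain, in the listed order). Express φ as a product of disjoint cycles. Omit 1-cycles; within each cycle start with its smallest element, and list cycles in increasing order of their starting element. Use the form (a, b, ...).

(1, 2, 4, 3, 5)(6, 7)

Start at 1 and follow images: 1 → 2 → 4 → 3 → 5 → 1, giving the cycle (1, 2, 4, 3, 5).
Repeating from the next unused element and collecting all non-trivial cycles gives (1, 2, 4, 3, 5)(6, 7).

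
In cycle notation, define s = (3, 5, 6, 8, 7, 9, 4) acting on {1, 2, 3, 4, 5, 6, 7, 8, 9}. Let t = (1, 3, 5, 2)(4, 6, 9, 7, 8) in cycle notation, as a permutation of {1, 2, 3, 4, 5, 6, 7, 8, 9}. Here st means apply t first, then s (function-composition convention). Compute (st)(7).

7

First apply t: t(7) = 8, then s(8) = 7. Thus (st)(7) = 7.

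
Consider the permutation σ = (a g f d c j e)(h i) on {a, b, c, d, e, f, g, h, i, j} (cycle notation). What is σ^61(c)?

f

c lies in the 7-cycle (a g f d c j e).
Since the cycle has length 7, σ^61 acts on it the same as σ^5 (61 mod 7 = 5).
Stepping 5 places around the cycle: c → j → e → a → g → f.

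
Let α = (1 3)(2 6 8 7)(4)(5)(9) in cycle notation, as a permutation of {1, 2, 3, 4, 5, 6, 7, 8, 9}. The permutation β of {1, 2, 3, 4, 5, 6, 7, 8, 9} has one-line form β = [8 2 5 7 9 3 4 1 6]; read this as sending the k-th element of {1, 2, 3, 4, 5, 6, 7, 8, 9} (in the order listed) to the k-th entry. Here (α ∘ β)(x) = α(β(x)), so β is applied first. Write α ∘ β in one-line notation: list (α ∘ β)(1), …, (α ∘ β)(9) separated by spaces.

7 6 5 2 9 1 4 3 8

Chase each element through β then α: 1 → 8 → 7; 2 → 2 → 6; 3 → 5 → 5; 4 → 7 → 2; 5 → 9 → 9; 6 → 3 → 1; 7 → 4 → 4; 8 → 1 → 3; 9 → 6 → 8.
Collecting the images, α ∘ β = [7 6 5 2 9 1 4 3 8].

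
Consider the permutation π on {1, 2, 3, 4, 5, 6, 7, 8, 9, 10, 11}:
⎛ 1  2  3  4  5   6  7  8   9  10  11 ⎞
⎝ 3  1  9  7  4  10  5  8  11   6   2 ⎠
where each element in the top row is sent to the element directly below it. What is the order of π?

30

The disjoint-cycle form of π has cycle lengths 5, 3, 2, 1.
The order of π is the least common multiple of its cycle lengths: lcm(5, 3, 2) = 30.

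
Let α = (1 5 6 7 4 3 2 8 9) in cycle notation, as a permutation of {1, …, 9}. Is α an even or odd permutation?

even

The cycle lengths are 9.
A cycle is odd iff its length is even; α has 0 even-length cycles, so sgn(α) = (−1)^0 and α is even.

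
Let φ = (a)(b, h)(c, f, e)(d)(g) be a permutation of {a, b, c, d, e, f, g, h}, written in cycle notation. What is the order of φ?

6

The cycle type of φ is (3, 2, 1, 1, 1).
The order is lcm(3, 2) = 6.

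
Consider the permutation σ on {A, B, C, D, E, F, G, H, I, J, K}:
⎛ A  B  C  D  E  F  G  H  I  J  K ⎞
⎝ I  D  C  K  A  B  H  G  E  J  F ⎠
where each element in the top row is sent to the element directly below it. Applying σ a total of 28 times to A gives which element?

I

Tracing A → I → … returns to A after 3 steps, so A lies in a 3-cycle (A I E).
Since the cycle has length 3, σ^28 acts on it the same as σ^1 (28 mod 3 = 1).
Stepping 1 place around the cycle: A → I.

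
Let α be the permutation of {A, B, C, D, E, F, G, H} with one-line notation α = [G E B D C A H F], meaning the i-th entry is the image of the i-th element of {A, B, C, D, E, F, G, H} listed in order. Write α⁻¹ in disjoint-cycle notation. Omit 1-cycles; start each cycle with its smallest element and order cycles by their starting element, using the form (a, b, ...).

The cycle decomposition of α is (A, G, H, F)(B, E, C).
Reversing each cycle (and rotating so the smallest element leads) gives α⁻¹ = (A, F, H, G)(B, C, E).

(A, F, H, G)(B, C, E)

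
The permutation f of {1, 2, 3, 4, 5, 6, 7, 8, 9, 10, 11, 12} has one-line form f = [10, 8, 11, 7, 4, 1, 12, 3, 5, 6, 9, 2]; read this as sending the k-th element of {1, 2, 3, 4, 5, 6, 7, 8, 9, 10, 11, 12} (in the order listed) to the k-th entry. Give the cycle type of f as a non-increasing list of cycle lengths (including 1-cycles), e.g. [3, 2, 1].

[9, 3]

The disjoint cycles are (1, 10, 6)(2, 8, 3, 11, 9, 5, 4, 7, 12), with lengths 9, 3 in non-increasing order.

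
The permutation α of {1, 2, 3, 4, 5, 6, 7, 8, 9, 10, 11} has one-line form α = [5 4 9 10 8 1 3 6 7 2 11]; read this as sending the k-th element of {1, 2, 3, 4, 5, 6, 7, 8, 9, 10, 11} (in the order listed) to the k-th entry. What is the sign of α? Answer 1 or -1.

-1

In disjoint-cycle form the cycle lengths are 4, 3, 3, 1.
A cycle of length ℓ contributes ℓ−1 transpositions, so α is a product of 3 + 2 + 2 = 7 transpositions — odd.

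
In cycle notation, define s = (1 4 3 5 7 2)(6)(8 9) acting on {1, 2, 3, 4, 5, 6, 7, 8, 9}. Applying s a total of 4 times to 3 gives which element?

3 lies in the 6-cycle (1 4 3 5 7 2).
Advancing 4 steps from 3: 3 → 5 → 7 → 2 → 1.

1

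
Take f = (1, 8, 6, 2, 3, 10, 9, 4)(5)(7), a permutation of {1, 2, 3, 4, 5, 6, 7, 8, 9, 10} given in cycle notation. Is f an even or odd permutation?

odd

The cycle lengths are 8, 1, 1.
A cycle of length ℓ contributes ℓ−1 transpositions, so f is a product of 7 transpositions — odd.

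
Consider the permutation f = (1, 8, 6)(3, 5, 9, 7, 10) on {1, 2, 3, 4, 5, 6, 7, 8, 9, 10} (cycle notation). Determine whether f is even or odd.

The cycle lengths are 5, 3, 1, 1.
A cycle is odd iff its length is even; f has 0 even-length cycles, so sgn(f) = (−1)^0 and f is even.

even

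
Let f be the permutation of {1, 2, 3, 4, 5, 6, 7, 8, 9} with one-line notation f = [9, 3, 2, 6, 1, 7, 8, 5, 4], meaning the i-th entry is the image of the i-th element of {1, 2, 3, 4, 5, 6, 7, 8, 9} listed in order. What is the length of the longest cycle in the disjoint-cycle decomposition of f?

7

Decomposing into disjoint cycles gives (1, 9, 4, 6, 7, 8, 5)(2, 3); the longest has length 7.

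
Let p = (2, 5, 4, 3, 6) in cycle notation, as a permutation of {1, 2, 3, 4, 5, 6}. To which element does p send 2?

5

In the cycle (2, 5, 4, 3, 6), 2 is followed by 5, so p(2) = 5.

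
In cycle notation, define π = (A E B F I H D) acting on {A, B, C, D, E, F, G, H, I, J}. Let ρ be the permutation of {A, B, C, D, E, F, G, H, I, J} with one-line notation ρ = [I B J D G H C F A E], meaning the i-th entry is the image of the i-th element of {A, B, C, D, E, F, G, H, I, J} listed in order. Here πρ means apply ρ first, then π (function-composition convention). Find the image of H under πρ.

(πρ)(H) = π(ρ(H)). ρ(H) = F, then π(F) = I. So (πρ)(H) = I.

I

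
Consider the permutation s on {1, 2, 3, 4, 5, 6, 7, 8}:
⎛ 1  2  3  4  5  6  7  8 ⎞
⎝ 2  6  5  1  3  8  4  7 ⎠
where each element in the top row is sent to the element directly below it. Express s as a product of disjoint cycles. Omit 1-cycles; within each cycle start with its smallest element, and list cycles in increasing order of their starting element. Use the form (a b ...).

(1 2 6 8 7 4)(3 5)

From 1: 1 → 2 → 6 → 8 → 7 → 4 → 1, closing the cycle (1 2 6 8 7 4).
Continuing from each remaining unvisited element yields (1 2 6 8 7 4)(3 5).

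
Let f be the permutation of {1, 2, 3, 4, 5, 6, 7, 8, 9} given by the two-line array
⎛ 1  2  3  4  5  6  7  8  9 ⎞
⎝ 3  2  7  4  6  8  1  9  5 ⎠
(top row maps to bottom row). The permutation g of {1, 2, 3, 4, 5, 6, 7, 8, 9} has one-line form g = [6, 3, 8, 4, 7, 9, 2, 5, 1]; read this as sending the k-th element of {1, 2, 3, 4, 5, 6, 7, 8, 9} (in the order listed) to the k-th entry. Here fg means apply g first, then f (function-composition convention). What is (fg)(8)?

g(8) = 5, then f(5) = 6; composing gives (fg)(8) = 6.

6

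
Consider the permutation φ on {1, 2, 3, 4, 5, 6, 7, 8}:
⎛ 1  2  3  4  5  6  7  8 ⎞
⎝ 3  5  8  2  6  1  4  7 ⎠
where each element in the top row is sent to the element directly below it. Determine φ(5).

6

The entry below 5 in the array is 6, so φ(5) = 6.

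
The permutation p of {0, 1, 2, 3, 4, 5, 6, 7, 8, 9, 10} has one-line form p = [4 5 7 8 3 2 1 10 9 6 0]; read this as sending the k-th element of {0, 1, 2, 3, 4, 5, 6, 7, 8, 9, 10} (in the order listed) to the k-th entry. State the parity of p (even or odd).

even

In disjoint-cycle form the cycle lengths are 11.
A cycle is odd iff its length is even; p has 0 even-length cycles, so sgn(p) = (−1)^0 and p is even.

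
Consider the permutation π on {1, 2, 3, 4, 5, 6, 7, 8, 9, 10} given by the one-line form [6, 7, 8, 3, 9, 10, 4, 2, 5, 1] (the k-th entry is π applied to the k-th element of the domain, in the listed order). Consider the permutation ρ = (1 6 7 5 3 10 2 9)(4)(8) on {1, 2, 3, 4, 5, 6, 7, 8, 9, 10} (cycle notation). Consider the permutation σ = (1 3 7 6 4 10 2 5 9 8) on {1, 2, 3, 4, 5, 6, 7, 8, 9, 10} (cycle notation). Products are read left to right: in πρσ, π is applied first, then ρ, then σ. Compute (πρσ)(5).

(πρσ)(5) = σ(ρ(π(5))). π(5) = 9, then ρ(9) = 1, then σ(1) = 3, so the result is 3.

3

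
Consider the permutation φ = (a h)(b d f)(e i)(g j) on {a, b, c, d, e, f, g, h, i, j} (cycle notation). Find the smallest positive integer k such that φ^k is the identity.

6

The disjoint cycles have lengths 3, 2, 2, 2, 1.
The order of φ is the least common multiple of its cycle lengths: lcm(3, 2, 2, 2) = 6.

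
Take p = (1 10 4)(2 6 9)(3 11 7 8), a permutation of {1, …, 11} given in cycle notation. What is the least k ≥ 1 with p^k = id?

12

The disjoint cycles have lengths 4, 3, 3, 1.
Since disjoint cycles commute, ord(p) = lcm(4, 3, 3) = 12.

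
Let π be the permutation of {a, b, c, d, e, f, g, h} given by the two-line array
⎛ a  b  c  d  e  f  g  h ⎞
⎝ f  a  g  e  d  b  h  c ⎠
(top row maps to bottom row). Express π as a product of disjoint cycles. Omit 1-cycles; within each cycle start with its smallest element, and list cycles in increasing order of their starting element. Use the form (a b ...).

(a f b)(c g h)(d e)

Iterating π from a gives a → f → b → a; that is the 3-cycle (a f b).
Repeating from the next unused element and collecting all non-trivial cycles gives (a f b)(c g h)(d e).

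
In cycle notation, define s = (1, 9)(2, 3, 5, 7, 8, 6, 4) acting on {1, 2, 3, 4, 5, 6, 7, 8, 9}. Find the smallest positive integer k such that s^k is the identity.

The disjoint cycles have lengths 7, 2.
The order of s is the least common multiple of its cycle lengths: lcm(7, 2) = 14.

14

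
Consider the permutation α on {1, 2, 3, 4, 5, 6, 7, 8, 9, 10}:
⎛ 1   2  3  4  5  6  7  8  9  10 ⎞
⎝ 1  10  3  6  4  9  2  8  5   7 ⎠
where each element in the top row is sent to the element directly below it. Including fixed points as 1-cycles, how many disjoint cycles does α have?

5

The cycle decomposition is (1)(2 10 7)(3)(4 6 9 5)(8), which has 5 cycles (counting 1-cycles).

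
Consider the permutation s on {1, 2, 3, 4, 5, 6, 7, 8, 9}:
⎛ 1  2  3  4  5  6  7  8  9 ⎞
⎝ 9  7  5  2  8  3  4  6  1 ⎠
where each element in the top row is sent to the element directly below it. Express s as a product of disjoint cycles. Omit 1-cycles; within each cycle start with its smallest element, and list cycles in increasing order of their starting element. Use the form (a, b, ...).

(1, 9)(2, 7, 4)(3, 5, 8, 6)

From 1: 1 → 9 → 1, closing the cycle (1, 9).
Continuing from each remaining unvisited element yields (1, 9)(2, 7, 4)(3, 5, 8, 6).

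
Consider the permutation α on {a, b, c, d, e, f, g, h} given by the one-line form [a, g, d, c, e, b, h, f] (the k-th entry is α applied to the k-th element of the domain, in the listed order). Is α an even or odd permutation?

In disjoint-cycle form the cycle lengths are 4, 2, 1, 1.
A cycle of length ℓ contributes ℓ−1 transpositions, so α is a product of 3 + 1 = 4 transpositions — even.

even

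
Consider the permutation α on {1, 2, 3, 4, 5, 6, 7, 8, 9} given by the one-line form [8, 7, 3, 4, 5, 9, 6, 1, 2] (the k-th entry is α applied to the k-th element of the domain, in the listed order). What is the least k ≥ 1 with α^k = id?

Decomposing into disjoint cycles gives cycle lengths 4, 2, 1, 1, 1.
The order is lcm(4, 2) = 4.

4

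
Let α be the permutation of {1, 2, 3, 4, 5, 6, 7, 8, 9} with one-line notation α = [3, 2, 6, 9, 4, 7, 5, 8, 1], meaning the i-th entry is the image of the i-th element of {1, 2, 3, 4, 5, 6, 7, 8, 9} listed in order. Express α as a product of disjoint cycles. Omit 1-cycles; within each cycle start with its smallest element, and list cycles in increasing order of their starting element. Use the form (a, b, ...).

Iterating α from 1 gives 1 → 3 → 6 → 7 → 5 → 4 → 9 → 1; that is the 7-cycle (1, 3, 6, 7, 5, 4, 9).
Repeating from the next unused element and collecting all non-trivial cycles gives (1, 3, 6, 7, 5, 4, 9).

(1, 3, 6, 7, 5, 4, 9)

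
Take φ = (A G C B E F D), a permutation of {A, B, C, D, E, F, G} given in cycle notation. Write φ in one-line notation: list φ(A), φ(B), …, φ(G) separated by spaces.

G E B A F D C

Image by image: A→G, B→E, C→B, D→A, E→F, F→D, G→C.
So the one-line form is G E B A F D C.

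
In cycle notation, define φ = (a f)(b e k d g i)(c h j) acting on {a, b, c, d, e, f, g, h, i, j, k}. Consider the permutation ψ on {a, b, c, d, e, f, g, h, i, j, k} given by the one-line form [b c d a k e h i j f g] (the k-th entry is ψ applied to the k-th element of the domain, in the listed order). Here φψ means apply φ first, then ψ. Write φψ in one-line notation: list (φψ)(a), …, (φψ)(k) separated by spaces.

e k i h g b j f c d a

(φψ)(x) = ψ(φ(x)). Computing each image: ψ(φ(a)) = ψ(f) = e, ψ(φ(b)) = ψ(e) = k, ψ(φ(c)) = ψ(h) = i, ψ(φ(d)) = ψ(g) = h, ψ(φ(e)) = ψ(k) = g, ψ(φ(f)) = ψ(a) = b, ψ(φ(g)) = ψ(i) = j, ψ(φ(h)) = ψ(j) = f, ψ(φ(i)) = ψ(b) = c, ψ(φ(j)) = ψ(c) = d, ψ(φ(k)) = ψ(d) = a.
Hence φψ = [e k i h g b j f c d a].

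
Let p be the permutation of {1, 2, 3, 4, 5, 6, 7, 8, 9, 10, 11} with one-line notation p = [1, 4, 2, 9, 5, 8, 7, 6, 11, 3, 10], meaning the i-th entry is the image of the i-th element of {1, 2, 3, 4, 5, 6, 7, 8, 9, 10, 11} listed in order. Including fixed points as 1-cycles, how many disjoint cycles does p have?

The cycle decomposition is (1)(2 4 9 11 10 3)(5)(6 8)(7), which has 5 cycles (counting 1-cycles).

5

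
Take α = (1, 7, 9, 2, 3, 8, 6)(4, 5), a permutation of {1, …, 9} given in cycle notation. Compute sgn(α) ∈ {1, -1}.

-1

The cycle lengths are 7, 2.
A cycle of length ℓ contributes ℓ−1 transpositions, so α is a product of 6 + 1 = 7 transpositions — odd.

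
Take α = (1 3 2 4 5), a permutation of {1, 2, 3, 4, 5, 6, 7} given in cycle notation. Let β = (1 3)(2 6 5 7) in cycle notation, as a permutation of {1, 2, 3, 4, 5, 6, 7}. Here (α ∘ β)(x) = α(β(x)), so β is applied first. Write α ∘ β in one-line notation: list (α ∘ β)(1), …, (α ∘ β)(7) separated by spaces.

(α ∘ β)(x) = α(β(x)). Computing each image: α(β(1)) = α(3) = 2, α(β(2)) = α(6) = 6, α(β(3)) = α(1) = 3, α(β(4)) = α(4) = 5, α(β(5)) = α(7) = 7, α(β(6)) = α(5) = 1, α(β(7)) = α(2) = 4.
Hence α ∘ β = [2 6 3 5 7 1 4].

2 6 3 5 7 1 4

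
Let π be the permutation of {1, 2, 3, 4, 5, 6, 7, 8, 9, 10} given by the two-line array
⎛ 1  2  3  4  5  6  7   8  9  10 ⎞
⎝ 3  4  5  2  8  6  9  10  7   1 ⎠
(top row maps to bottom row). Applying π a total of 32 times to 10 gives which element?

Tracing 10 → 1 → … returns to 10 after 5 steps, so 10 lies in a 5-cycle (1 3 5 8 10).
Since the cycle has length 5, π^32 acts on it the same as π^2 (32 mod 5 = 2).
Advancing 2 steps from 10: 10 → 1 → 3.

3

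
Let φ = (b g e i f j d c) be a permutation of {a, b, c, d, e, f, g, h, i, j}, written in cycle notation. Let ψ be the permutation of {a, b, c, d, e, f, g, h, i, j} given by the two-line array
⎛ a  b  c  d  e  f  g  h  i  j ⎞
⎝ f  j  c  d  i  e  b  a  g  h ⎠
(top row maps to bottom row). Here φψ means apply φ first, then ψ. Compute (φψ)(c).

j

φ(c) = b, then ψ(b) = j; composing gives (φψ)(c) = j.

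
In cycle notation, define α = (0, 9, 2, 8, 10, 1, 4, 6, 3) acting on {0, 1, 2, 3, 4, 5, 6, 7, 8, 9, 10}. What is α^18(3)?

3 lies in the 9-cycle (0, 9, 2, 8, 10, 1, 4, 6, 3).
Since the cycle has length 9, α^18 acts on it the same as α^0 (18 mod 9 = 0).
So α^18(3) = 3.

3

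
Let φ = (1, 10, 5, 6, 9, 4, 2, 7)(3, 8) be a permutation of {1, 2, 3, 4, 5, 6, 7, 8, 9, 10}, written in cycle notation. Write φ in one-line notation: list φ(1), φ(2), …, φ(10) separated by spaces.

Reading each image from the cycles: 1→10, 2→7, 3→8, 4→2, 5→6, 6→9, 7→1, 8→3, 9→4, 10→5.
So the one-line form is 10 7 8 2 6 9 1 3 4 5.

10 7 8 2 6 9 1 3 4 5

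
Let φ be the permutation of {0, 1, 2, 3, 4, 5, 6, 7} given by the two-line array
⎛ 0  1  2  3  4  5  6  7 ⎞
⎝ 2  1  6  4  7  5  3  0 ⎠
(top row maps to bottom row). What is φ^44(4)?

0

Tracing 4 → 7 → … returns to 4 after 6 steps, so 4 lies in a 6-cycle (0, 2, 6, 3, 4, 7).
Powers repeat with period 6 on this cycle, and 44 mod 6 = 2, so φ^44(4) = φ^2(4).
Advancing 2 steps from 4: 4 → 7 → 0.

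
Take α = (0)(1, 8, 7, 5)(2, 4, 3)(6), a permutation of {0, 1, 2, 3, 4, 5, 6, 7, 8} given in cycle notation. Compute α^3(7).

8

7 lies in the 4-cycle (1, 8, 7, 5).
Advancing 3 steps from 7: 7 → 5 → 1 → 8.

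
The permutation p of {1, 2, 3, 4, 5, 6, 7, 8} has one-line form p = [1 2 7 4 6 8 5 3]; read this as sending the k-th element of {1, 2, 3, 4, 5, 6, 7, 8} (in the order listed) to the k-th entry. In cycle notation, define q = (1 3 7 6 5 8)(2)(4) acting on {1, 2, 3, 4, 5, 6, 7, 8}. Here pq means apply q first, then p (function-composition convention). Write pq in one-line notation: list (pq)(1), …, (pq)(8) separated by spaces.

7 2 5 4 3 6 8 1

(pq)(x) = p(q(x)). Computing each image: p(q(1)) = p(3) = 7, p(q(2)) = p(2) = 2, p(q(3)) = p(7) = 5, p(q(4)) = p(4) = 4, p(q(5)) = p(8) = 3, p(q(6)) = p(5) = 6, p(q(7)) = p(6) = 8, p(q(8)) = p(1) = 1.
Hence pq = [7 2 5 4 3 6 8 1].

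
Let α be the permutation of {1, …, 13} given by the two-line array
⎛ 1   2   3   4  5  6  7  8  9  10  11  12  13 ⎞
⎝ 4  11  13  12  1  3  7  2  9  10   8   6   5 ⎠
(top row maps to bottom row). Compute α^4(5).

Tracing 5 → 1 → … returns to 5 after 7 steps, so 5 lies in a 7-cycle (1 4 12 6 3 13 5).
Advancing 4 steps from 5: 5 → 1 → 4 → 12 → 6.

6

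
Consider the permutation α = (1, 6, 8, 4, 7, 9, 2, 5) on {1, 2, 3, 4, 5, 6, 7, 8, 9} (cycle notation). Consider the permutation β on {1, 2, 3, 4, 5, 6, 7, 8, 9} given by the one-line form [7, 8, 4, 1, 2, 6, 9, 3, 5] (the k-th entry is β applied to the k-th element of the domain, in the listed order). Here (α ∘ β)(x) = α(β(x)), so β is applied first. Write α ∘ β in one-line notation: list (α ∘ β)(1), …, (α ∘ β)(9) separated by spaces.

9 4 7 6 5 8 2 3 1

For each element, apply β then α: 1 → 7 → 9; 2 → 8 → 4; 3 → 4 → 7; 4 → 1 → 6; 5 → 2 → 5; 6 → 6 → 8; 7 → 9 → 2; 8 → 3 → 3; 9 → 5 → 1.
So α ∘ β in one-line form is 9 4 7 6 5 8 2 3 1.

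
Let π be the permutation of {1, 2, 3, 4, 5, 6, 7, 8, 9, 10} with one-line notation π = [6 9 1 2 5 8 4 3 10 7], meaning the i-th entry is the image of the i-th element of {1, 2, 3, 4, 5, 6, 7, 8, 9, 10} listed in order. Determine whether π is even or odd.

In disjoint-cycle form the cycle lengths are 5, 4, 1.
A cycle is odd iff its length is even; π has 1 even-length cycle, so sgn(π) = (−1)^1 and π is odd.

odd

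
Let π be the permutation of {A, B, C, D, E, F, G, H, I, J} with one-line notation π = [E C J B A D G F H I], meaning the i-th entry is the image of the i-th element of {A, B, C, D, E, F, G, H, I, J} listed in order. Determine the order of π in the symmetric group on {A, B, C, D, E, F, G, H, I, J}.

14

Decomposing into disjoint cycles gives cycle lengths 7, 2, 1.
The order is lcm(7, 2) = 14.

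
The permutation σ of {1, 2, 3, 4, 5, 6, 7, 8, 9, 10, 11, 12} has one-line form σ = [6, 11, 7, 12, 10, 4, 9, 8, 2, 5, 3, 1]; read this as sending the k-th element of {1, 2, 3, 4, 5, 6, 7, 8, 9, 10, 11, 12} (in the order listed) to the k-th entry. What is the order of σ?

20

Writing σ as disjoint cycles, the cycle lengths are 5, 4, 2, 1.
The order of σ is the least common multiple of its cycle lengths: lcm(5, 4, 2) = 20.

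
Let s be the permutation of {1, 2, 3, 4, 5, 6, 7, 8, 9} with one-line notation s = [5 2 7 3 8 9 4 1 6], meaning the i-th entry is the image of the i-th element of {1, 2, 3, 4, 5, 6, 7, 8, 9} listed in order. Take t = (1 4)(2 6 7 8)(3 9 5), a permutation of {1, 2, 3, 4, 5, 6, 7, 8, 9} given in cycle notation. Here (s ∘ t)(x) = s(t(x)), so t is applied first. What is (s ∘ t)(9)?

8

First apply t: t(9) = 5, then s(5) = 8. Thus (s ∘ t)(9) = 8.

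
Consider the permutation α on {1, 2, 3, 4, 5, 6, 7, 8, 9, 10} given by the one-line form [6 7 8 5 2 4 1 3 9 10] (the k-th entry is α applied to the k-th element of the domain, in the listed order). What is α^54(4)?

Tracing 4 → 5 → … returns to 4 after 6 steps, so 4 lies in a 6-cycle (1, 6, 4, 5, 2, 7).
On a 6-cycle, α^6 is the identity, so α^54 = α^0 there (54 ≡ 0 mod 6).
So α^54(4) = 4.

4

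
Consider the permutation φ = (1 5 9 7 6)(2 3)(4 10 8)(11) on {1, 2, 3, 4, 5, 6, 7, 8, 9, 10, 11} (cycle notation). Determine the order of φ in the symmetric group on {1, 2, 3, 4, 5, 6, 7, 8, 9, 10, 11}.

30

The cycle type of φ is (5, 3, 2, 1).
The order of φ is the least common multiple of its cycle lengths: lcm(5, 3, 2) = 30.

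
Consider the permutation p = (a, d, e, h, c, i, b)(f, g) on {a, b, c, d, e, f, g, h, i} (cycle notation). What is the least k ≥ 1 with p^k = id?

14

The disjoint cycles have lengths 7, 2.
The order is lcm(7, 2) = 14.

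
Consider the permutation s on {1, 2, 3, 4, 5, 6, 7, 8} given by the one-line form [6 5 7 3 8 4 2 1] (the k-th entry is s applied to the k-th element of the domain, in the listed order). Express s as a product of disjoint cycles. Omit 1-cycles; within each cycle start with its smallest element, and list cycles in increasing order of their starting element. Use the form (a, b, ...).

Start at 1 and follow images: 1 → 6 → 4 → 3 → 7 → 2 → 5 → 8 → 1, giving the cycle (1, 6, 4, 3, 7, 2, 5, 8).
Continuing from each remaining unvisited element yields (1, 6, 4, 3, 7, 2, 5, 8).

(1, 6, 4, 3, 7, 2, 5, 8)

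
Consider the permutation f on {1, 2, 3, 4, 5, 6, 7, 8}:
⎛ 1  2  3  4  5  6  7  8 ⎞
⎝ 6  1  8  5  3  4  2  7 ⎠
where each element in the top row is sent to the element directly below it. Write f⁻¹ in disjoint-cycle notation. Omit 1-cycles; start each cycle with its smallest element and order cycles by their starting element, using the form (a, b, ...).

(1, 2, 7, 8, 3, 5, 4, 6)

First write f in disjoint cycles: (1, 6, 4, 5, 3, 8, 7, 2).
The inverse reverses every cycle; in canonical form, f⁻¹ = (1, 2, 7, 8, 3, 5, 4, 6).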